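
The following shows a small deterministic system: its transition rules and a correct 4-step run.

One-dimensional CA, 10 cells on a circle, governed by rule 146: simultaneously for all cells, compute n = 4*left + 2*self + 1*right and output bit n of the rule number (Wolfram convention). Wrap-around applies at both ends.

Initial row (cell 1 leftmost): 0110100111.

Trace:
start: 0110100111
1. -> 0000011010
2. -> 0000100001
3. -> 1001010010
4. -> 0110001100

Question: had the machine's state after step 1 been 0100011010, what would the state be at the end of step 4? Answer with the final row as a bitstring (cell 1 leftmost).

0000101101

state after step 1 := 0100011010
2. -> 1010100001
3. -> 0000010010
4. -> 0000101101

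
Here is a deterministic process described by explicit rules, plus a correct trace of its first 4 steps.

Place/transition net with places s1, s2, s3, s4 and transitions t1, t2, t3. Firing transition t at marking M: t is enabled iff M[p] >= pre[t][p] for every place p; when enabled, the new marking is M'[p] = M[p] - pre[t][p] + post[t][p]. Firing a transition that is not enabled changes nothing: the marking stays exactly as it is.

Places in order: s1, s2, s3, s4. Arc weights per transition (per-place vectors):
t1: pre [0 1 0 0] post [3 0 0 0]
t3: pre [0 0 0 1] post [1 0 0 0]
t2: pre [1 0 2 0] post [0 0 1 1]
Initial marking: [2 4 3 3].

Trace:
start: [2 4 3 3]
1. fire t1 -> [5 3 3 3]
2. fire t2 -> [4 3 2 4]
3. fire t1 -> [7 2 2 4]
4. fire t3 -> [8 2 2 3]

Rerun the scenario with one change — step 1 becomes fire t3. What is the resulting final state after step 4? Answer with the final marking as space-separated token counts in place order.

(re-executing from step 1 with the substitution; state before step 1: [2 4 3 3])
1. fire t3 -> [3 4 3 2]
2. fire t2 -> [2 4 2 3]
3. fire t1 -> [5 3 2 3]
4. fire t3 -> [6 3 2 2]

6 3 2 2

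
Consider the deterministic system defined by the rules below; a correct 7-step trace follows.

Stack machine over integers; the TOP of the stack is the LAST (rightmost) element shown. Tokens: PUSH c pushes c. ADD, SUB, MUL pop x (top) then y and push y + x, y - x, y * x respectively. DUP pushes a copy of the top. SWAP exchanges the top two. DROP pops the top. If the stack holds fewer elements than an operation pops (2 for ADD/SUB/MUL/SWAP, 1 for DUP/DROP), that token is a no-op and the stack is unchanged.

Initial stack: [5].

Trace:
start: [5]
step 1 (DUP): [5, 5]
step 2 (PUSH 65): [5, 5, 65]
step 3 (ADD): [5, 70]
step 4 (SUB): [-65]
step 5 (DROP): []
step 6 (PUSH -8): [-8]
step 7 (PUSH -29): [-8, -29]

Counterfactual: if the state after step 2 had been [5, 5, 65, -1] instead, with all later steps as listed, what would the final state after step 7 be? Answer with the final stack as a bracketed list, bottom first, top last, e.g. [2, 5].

state after step 2 := [5, 5, 65, -1]
step 3 (ADD): [5, 5, 64]
step 4 (SUB): [5, -59]
step 5 (DROP): [5]
step 6 (PUSH -8): [5, -8]
step 7 (PUSH -29): [5, -8, -29]

[5, -8, -29]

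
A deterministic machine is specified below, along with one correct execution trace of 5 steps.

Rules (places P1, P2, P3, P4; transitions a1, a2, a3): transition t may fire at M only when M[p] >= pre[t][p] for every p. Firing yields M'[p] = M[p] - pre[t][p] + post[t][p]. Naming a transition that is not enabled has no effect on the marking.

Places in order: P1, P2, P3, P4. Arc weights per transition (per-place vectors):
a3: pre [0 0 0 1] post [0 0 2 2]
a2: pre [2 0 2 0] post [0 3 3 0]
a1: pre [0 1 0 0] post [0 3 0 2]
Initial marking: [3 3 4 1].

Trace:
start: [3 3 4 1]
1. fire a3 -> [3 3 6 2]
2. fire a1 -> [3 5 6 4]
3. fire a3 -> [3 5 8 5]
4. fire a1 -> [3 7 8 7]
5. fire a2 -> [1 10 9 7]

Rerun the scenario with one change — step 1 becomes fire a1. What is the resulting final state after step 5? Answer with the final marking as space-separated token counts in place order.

1 12 7 8

(re-executing from step 1 with the substitution; state before step 1: [3 3 4 1])
1. fire a1 -> [3 5 4 3]
2. fire a1 -> [3 7 4 5]
3. fire a3 -> [3 7 6 6]
4. fire a1 -> [3 9 6 8]
5. fire a2 -> [1 12 7 8]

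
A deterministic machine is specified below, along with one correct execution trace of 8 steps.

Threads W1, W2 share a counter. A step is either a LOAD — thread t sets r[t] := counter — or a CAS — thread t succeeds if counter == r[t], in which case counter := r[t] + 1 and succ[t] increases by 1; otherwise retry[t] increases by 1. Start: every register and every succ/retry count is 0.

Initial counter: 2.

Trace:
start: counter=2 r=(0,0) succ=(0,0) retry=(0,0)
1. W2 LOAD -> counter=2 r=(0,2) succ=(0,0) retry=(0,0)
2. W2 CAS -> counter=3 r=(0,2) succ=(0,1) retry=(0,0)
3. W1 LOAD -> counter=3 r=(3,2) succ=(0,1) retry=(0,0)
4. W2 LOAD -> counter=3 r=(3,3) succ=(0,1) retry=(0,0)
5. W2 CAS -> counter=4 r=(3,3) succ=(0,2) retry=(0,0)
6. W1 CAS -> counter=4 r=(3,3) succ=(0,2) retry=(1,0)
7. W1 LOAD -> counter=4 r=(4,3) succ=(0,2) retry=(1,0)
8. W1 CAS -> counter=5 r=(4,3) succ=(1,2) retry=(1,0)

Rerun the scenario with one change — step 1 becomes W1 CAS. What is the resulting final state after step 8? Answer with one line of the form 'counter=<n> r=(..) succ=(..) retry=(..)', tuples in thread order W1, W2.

(re-executing from step 1 with the substitution; state before step 1: counter=2 r=(0,0) succ=(0,0) retry=(0,0))
1. W1 CAS -> counter=2 r=(0,0) succ=(0,0) retry=(1,0)
2. W2 CAS -> counter=2 r=(0,0) succ=(0,0) retry=(1,1)
3. W1 LOAD -> counter=2 r=(2,0) succ=(0,0) retry=(1,1)
4. W2 LOAD -> counter=2 r=(2,2) succ=(0,0) retry=(1,1)
5. W2 CAS -> counter=3 r=(2,2) succ=(0,1) retry=(1,1)
6. W1 CAS -> counter=3 r=(2,2) succ=(0,1) retry=(2,1)
7. W1 LOAD -> counter=3 r=(3,2) succ=(0,1) retry=(2,1)
8. W1 CAS -> counter=4 r=(3,2) succ=(1,1) retry=(2,1)

counter=4 r=(3,2) succ=(1,1) retry=(2,1)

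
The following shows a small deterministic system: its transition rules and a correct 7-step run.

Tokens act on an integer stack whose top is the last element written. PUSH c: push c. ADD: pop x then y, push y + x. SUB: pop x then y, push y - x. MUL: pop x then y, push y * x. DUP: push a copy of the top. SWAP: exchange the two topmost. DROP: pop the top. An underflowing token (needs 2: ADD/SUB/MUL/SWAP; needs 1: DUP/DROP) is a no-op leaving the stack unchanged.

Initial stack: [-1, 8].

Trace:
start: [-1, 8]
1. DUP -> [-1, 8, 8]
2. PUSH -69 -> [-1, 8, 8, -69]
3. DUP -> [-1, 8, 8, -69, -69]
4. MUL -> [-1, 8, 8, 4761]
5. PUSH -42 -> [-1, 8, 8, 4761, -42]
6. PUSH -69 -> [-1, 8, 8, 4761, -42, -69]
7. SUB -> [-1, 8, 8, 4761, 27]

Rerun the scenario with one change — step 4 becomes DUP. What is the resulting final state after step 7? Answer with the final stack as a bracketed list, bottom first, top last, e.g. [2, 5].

[-1, 8, 8, -69, -69, -69, 27]

(re-executing from step 4 with the substitution; state before step 4: [-1, 8, 8, -69, -69])
4. DUP -> [-1, 8, 8, -69, -69, -69]
5. PUSH -42 -> [-1, 8, 8, -69, -69, -69, -42]
6. PUSH -69 -> [-1, 8, 8, -69, -69, -69, -42, -69]
7. SUB -> [-1, 8, 8, -69, -69, -69, 27]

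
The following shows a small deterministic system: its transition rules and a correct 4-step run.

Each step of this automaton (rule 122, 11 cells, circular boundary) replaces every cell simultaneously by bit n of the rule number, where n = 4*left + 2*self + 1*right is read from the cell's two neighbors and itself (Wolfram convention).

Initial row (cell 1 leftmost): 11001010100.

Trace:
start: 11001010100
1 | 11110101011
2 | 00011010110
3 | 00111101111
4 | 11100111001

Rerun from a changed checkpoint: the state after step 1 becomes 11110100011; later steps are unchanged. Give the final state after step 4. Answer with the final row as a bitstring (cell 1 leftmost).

11100111001

state after step 1 := 11110100011
2 | 00011010110
3 | 00111101111
4 | 11100111001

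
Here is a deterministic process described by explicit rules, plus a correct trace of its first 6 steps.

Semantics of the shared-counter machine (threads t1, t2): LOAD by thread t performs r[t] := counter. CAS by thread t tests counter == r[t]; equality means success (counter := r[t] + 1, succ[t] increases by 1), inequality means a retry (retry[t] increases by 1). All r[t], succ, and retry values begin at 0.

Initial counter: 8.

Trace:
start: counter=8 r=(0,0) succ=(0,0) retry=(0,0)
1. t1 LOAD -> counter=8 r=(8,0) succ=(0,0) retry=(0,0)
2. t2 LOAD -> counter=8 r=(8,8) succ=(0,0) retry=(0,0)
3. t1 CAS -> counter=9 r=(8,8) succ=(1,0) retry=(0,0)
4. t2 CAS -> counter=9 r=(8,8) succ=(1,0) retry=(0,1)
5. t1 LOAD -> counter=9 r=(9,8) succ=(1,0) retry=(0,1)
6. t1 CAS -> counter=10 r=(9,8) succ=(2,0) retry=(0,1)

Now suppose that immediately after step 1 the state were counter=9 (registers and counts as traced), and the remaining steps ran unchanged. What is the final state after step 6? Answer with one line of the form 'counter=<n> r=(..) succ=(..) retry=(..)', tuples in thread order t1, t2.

state after step 1 := counter=9 r=(8,0) succ=(0,0) retry=(0,0)
2. t2 LOAD -> counter=9 r=(8,9) succ=(0,0) retry=(0,0)
3. t1 CAS -> counter=9 r=(8,9) succ=(0,0) retry=(1,0)
4. t2 CAS -> counter=10 r=(8,9) succ=(0,1) retry=(1,0)
5. t1 LOAD -> counter=10 r=(10,9) succ=(0,1) retry=(1,0)
6. t1 CAS -> counter=11 r=(10,9) succ=(1,1) retry=(1,0)

counter=11 r=(10,9) succ=(1,1) retry=(1,0)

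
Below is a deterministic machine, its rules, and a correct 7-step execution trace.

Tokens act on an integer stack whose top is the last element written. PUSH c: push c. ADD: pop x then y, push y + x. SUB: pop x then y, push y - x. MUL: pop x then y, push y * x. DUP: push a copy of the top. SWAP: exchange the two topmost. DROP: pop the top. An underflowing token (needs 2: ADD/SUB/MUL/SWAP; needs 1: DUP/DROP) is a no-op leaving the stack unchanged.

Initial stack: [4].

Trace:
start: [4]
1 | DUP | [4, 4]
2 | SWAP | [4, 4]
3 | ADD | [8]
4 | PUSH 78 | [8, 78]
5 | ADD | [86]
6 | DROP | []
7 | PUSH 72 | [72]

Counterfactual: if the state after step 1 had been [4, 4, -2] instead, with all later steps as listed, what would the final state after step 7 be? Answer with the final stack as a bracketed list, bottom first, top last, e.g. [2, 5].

state after step 1 := [4, 4, -2]
2 | SWAP | [4, -2, 4]
3 | ADD | [4, 2]
4 | PUSH 78 | [4, 2, 78]
5 | ADD | [4, 80]
6 | DROP | [4]
7 | PUSH 72 | [4, 72]

[4, 72]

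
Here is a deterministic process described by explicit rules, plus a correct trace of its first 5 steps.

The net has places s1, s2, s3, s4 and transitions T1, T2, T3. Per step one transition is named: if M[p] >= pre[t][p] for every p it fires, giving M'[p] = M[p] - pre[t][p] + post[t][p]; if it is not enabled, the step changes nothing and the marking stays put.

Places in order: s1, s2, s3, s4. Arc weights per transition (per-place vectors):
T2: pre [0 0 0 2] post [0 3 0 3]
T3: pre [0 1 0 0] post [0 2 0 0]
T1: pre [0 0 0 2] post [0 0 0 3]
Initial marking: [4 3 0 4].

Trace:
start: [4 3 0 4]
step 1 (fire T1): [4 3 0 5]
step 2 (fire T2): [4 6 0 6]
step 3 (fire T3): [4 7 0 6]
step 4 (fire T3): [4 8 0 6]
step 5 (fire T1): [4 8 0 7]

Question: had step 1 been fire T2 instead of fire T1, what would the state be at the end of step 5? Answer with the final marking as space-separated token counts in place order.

(re-executing from step 1 with the substitution; state before step 1: [4 3 0 4])
step 1 (fire T2): [4 6 0 5]
step 2 (fire T2): [4 9 0 6]
step 3 (fire T3): [4 10 0 6]
step 4 (fire T3): [4 11 0 6]
step 5 (fire T1): [4 11 0 7]

4 11 0 7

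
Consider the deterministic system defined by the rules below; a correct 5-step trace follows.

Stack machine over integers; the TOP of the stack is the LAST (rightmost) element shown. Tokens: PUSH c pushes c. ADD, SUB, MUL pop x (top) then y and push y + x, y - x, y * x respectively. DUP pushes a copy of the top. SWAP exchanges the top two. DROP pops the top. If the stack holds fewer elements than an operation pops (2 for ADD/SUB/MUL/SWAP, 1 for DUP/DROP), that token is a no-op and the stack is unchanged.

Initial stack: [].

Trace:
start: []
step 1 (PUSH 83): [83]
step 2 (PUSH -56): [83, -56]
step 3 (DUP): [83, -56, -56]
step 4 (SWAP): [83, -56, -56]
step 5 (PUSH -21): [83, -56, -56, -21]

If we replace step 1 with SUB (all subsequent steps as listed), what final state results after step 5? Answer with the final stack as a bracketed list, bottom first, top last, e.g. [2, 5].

[-56, -56, -21]

(re-executing from step 1 with the substitution; state before step 1: [])
step 1 (SUB): []
step 2 (PUSH -56): [-56]
step 3 (DUP): [-56, -56]
step 4 (SWAP): [-56, -56]
step 5 (PUSH -21): [-56, -56, -21]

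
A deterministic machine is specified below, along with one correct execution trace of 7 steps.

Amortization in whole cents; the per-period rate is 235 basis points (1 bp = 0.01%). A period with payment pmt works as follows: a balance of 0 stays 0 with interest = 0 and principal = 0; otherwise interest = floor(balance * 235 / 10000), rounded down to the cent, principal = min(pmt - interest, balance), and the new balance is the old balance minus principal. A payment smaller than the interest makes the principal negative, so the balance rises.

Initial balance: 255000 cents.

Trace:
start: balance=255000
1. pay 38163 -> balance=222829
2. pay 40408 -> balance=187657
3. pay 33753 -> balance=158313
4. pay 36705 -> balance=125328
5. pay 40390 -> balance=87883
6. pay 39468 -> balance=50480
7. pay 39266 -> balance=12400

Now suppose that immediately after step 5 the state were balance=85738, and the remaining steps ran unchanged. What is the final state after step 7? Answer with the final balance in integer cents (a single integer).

10152

state after step 5 := balance=85738
6. pay 39468 -> balance=48284
7. pay 39266 -> balance=10152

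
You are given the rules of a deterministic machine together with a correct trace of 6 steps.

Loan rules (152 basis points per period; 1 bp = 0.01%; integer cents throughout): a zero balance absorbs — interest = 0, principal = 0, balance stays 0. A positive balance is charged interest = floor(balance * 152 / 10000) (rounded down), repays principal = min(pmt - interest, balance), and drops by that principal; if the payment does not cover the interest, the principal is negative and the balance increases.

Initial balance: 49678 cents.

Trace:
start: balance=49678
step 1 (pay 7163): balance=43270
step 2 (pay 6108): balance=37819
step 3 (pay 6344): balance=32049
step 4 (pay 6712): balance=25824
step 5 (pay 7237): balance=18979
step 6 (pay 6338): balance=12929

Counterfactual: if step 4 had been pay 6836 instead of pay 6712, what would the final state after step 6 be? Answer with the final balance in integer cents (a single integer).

(re-executing from step 4 with the substitution; state before step 4: balance=32049)
step 4 (pay 6836): balance=25700
step 5 (pay 7237): balance=18853
step 6 (pay 6338): balance=12801

12801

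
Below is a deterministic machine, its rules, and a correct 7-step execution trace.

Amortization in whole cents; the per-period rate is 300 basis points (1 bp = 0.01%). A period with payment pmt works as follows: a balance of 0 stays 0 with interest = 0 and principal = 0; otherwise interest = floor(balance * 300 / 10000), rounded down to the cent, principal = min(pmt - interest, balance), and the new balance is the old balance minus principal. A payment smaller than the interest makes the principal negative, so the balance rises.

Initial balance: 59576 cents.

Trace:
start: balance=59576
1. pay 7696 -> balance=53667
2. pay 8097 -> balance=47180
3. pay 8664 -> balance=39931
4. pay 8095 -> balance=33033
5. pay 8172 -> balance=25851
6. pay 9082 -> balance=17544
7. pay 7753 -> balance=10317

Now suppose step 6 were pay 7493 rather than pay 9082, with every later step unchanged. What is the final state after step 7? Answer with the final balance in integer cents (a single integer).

11953

(re-executing from step 6 with the substitution; state before step 6: balance=25851)
6. pay 7493 -> balance=19133
7. pay 7753 -> balance=11953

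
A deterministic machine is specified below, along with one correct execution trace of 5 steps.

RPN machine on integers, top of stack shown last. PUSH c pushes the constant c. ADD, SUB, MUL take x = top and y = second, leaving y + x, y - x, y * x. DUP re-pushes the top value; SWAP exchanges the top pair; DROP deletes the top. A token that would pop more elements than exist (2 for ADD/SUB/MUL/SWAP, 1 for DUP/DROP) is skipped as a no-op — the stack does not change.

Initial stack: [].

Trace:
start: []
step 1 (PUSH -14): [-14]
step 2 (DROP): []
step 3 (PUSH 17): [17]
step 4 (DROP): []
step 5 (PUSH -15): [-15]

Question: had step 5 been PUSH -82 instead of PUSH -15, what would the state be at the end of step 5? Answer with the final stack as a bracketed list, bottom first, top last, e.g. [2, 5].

[-82]

(re-executing from step 5 with the substitution; state before step 5: [])
step 5 (PUSH -82): [-82]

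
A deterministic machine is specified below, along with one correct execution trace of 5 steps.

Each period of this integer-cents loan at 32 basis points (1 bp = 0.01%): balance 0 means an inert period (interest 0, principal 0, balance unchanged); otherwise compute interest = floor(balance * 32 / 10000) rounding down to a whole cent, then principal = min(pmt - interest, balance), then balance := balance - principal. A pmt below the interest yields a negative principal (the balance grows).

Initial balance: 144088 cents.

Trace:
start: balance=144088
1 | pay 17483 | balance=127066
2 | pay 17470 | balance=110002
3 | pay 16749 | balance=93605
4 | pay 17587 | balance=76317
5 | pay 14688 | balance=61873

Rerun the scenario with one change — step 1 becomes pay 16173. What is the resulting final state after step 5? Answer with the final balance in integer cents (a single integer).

63199

(re-executing from step 1 with the substitution; state before step 1: balance=144088)
1 | pay 16173 | balance=128376
2 | pay 17470 | balance=111316
3 | pay 16749 | balance=94923
4 | pay 17587 | balance=77639
5 | pay 14688 | balance=63199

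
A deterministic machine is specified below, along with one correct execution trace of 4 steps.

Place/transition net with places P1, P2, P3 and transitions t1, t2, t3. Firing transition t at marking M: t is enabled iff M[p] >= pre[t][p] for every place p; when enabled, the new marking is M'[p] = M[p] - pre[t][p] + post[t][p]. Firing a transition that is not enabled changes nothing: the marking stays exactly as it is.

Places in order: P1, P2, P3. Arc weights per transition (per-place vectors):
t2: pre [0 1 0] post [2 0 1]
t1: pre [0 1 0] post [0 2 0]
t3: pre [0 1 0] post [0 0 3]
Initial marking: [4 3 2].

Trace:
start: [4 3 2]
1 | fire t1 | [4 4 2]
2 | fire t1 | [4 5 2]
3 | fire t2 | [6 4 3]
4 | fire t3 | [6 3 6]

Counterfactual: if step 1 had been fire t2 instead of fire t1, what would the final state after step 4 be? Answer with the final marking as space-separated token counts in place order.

8 1 7

(re-executing from step 1 with the substitution; state before step 1: [4 3 2])
1 | fire t2 | [6 2 3]
2 | fire t1 | [6 3 3]
3 | fire t2 | [8 2 4]
4 | fire t3 | [8 1 7]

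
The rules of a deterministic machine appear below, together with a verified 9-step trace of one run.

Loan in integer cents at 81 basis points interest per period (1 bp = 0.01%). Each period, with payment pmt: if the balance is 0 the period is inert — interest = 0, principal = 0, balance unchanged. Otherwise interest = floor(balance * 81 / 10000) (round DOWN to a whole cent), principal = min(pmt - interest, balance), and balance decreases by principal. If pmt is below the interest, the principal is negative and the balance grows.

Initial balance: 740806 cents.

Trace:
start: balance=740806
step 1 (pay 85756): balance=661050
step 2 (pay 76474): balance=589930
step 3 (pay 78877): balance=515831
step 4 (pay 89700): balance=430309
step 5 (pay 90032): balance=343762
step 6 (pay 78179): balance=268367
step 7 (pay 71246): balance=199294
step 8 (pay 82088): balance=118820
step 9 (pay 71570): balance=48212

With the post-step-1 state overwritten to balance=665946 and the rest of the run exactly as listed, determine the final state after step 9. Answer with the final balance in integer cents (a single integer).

53435

state after step 1 := balance=665946
step 2 (pay 76474): balance=594866
step 3 (pay 78877): balance=520807
step 4 (pay 89700): balance=435325
step 5 (pay 90032): balance=348819
step 6 (pay 78179): balance=273465
step 7 (pay 71246): balance=204434
step 8 (pay 82088): balance=124001
step 9 (pay 71570): balance=53435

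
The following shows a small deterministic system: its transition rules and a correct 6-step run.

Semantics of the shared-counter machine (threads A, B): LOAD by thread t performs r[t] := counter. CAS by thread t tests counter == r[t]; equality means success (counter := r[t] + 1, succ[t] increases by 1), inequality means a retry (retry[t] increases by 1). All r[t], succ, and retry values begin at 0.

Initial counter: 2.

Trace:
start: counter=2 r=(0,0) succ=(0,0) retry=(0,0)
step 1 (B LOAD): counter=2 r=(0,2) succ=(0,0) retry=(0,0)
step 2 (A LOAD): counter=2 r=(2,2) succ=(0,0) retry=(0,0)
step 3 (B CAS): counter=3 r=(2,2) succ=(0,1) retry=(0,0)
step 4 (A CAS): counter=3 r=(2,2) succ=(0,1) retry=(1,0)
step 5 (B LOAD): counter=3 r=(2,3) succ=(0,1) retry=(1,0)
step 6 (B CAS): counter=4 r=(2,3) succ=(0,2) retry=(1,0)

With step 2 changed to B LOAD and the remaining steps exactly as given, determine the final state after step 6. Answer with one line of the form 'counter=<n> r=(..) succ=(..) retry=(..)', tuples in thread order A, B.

(re-executing from step 2 with the substitution; state before step 2: counter=2 r=(0,2) succ=(0,0) retry=(0,0))
step 2 (B LOAD): counter=2 r=(0,2) succ=(0,0) retry=(0,0)
step 3 (B CAS): counter=3 r=(0,2) succ=(0,1) retry=(0,0)
step 4 (A CAS): counter=3 r=(0,2) succ=(0,1) retry=(1,0)
step 5 (B LOAD): counter=3 r=(0,3) succ=(0,1) retry=(1,0)
step 6 (B CAS): counter=4 r=(0,3) succ=(0,2) retry=(1,0)

counter=4 r=(0,3) succ=(0,2) retry=(1,0)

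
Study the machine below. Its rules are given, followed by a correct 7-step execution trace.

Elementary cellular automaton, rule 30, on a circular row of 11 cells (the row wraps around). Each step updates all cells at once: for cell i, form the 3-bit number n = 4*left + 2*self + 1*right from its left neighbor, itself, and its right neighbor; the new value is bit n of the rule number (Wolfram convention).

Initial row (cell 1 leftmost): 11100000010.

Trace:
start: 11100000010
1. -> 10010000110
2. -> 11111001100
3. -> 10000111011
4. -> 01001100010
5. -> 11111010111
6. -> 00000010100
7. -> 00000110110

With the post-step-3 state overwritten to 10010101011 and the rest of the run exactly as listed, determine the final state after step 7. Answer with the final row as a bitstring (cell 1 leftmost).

01101001011

state after step 3 := 10010101011
4. -> 01110101010
5. -> 11000101011
6. -> 00101101010
7. -> 01101001011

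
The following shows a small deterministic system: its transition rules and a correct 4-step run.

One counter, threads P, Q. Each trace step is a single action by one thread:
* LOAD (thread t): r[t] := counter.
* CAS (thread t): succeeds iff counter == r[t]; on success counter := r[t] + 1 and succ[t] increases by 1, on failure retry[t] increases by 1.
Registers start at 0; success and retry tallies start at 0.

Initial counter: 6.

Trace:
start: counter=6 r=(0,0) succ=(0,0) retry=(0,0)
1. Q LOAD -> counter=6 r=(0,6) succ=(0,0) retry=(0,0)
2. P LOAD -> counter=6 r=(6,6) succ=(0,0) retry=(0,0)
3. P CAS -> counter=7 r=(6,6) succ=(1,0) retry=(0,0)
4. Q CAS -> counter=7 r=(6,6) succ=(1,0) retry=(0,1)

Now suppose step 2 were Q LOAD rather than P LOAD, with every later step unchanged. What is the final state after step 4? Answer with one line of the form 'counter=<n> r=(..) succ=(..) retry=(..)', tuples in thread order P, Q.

(re-executing from step 2 with the substitution; state before step 2: counter=6 r=(0,6) succ=(0,0) retry=(0,0))
2. Q LOAD -> counter=6 r=(0,6) succ=(0,0) retry=(0,0)
3. P CAS -> counter=6 r=(0,6) succ=(0,0) retry=(1,0)
4. Q CAS -> counter=7 r=(0,6) succ=(0,1) retry=(1,0)

counter=7 r=(0,6) succ=(0,1) retry=(1,0)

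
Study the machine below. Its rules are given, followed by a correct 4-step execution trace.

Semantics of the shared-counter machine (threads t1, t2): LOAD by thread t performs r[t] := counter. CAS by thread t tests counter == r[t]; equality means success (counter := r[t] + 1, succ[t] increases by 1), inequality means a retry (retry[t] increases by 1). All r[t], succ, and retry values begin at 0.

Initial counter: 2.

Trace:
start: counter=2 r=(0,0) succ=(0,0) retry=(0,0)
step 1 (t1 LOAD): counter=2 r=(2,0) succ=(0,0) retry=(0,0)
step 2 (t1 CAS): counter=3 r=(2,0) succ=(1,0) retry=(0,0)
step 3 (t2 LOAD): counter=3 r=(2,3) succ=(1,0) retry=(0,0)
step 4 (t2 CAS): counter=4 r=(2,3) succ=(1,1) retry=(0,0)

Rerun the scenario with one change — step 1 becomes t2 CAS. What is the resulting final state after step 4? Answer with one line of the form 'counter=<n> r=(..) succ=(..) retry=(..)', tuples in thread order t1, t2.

counter=3 r=(0,2) succ=(0,1) retry=(1,1)

(re-executing from step 1 with the substitution; state before step 1: counter=2 r=(0,0) succ=(0,0) retry=(0,0))
step 1 (t2 CAS): counter=2 r=(0,0) succ=(0,0) retry=(0,1)
step 2 (t1 CAS): counter=2 r=(0,0) succ=(0,0) retry=(1,1)
step 3 (t2 LOAD): counter=2 r=(0,2) succ=(0,0) retry=(1,1)
step 4 (t2 CAS): counter=3 r=(0,2) succ=(0,1) retry=(1,1)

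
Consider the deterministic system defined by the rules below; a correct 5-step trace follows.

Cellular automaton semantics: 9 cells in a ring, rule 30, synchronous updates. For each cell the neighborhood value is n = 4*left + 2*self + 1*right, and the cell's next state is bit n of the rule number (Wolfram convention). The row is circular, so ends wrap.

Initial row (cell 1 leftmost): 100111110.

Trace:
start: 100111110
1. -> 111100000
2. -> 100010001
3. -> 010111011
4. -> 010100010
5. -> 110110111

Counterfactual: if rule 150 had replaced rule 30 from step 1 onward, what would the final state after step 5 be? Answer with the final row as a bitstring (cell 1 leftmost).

110001111

(re-executing steps 1..5 under rule 150; state before step 1: 100111110)
1. -> 111011100
2. -> 010001011
3. -> 011011000
4. -> 100000100
5. -> 110001111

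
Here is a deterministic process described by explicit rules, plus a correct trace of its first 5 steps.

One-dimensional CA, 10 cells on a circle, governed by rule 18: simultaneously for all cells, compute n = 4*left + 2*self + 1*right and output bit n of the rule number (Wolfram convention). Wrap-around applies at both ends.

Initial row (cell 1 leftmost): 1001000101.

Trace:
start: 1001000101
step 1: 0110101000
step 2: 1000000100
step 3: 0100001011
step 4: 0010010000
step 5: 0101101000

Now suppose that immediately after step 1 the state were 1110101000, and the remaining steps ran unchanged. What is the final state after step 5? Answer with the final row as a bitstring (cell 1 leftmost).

state after step 1 := 1110101000
step 2: 0000000101
step 3: 1000001000
step 4: 0100010101
step 5: 0010100000

0010100000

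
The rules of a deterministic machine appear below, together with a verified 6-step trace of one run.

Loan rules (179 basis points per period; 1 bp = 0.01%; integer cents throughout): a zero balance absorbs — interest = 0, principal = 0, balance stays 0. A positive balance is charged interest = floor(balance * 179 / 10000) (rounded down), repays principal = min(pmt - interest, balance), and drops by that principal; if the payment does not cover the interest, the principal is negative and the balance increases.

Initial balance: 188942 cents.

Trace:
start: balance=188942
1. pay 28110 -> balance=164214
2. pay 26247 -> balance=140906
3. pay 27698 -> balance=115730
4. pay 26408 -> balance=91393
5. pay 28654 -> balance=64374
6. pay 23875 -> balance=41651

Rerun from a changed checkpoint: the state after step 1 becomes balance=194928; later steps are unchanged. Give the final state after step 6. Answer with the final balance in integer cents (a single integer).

75214

state after step 1 := balance=194928
2. pay 26247 -> balance=172170
3. pay 27698 -> balance=147553
4. pay 26408 -> balance=123786
5. pay 28654 -> balance=97347
6. pay 23875 -> balance=75214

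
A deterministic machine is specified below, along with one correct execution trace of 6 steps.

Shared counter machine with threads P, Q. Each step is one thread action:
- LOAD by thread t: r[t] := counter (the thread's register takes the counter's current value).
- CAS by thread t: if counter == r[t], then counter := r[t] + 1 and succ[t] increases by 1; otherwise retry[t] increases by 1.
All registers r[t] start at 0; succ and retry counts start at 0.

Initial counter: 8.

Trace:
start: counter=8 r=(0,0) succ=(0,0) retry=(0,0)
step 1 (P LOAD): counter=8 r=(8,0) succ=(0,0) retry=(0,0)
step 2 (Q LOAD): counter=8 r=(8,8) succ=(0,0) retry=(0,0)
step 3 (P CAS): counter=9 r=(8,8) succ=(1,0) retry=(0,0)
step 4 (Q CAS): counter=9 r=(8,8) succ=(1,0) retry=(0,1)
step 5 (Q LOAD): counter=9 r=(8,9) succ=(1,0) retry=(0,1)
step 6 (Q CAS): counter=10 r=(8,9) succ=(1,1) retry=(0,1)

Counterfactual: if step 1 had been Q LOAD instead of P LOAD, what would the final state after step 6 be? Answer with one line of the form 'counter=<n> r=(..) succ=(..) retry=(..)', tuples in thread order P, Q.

counter=10 r=(0,9) succ=(0,2) retry=(1,0)

(re-executing from step 1 with the substitution; state before step 1: counter=8 r=(0,0) succ=(0,0) retry=(0,0))
step 1 (Q LOAD): counter=8 r=(0,8) succ=(0,0) retry=(0,0)
step 2 (Q LOAD): counter=8 r=(0,8) succ=(0,0) retry=(0,0)
step 3 (P CAS): counter=8 r=(0,8) succ=(0,0) retry=(1,0)
step 4 (Q CAS): counter=9 r=(0,8) succ=(0,1) retry=(1,0)
step 5 (Q LOAD): counter=9 r=(0,9) succ=(0,1) retry=(1,0)
step 6 (Q CAS): counter=10 r=(0,9) succ=(0,2) retry=(1,0)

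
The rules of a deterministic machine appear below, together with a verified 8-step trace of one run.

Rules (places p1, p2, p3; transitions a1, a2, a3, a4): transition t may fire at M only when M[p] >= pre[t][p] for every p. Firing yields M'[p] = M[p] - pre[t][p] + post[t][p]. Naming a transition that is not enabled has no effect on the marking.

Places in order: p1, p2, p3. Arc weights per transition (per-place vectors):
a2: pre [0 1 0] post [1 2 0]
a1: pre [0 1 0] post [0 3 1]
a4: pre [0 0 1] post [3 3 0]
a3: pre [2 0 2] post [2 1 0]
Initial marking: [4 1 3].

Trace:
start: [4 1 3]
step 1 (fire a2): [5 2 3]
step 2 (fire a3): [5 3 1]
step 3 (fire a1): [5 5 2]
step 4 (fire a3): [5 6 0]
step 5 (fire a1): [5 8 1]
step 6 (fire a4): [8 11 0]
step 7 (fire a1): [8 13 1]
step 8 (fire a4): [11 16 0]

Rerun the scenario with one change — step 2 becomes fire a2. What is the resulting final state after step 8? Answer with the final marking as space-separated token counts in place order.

12 16 2

(re-executing from step 2 with the substitution; state before step 2: [5 2 3])
step 2 (fire a2): [6 3 3]
step 3 (fire a1): [6 5 4]
step 4 (fire a3): [6 6 2]
step 5 (fire a1): [6 8 3]
step 6 (fire a4): [9 11 2]
step 7 (fire a1): [9 13 3]
step 8 (fire a4): [12 16 2]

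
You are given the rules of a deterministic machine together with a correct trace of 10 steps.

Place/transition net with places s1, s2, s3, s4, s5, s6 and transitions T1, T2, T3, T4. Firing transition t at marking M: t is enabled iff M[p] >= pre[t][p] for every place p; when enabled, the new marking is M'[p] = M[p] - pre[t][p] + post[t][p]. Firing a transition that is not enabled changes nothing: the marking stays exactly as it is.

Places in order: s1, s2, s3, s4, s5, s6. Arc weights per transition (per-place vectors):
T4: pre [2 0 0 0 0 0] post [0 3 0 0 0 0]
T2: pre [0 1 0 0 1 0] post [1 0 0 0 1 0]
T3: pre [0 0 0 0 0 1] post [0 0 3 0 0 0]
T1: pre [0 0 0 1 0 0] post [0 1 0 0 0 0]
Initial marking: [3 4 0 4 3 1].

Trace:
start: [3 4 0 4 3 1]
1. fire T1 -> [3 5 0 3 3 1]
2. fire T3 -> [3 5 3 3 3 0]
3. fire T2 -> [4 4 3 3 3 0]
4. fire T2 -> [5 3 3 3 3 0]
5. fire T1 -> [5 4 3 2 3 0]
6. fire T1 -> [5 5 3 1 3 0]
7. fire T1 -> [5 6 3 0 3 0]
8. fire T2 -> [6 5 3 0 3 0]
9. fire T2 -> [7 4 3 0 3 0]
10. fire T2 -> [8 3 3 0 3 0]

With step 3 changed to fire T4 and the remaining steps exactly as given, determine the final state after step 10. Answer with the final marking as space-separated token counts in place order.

(re-executing from step 3 with the substitution; state before step 3: [3 5 3 3 3 0])
3. fire T4 -> [1 8 3 3 3 0]
4. fire T2 -> [2 7 3 3 3 0]
5. fire T1 -> [2 8 3 2 3 0]
6. fire T1 -> [2 9 3 1 3 0]
7. fire T1 -> [2 10 3 0 3 0]
8. fire T2 -> [3 9 3 0 3 0]
9. fire T2 -> [4 8 3 0 3 0]
10. fire T2 -> [5 7 3 0 3 0]

5 7 3 0 3 0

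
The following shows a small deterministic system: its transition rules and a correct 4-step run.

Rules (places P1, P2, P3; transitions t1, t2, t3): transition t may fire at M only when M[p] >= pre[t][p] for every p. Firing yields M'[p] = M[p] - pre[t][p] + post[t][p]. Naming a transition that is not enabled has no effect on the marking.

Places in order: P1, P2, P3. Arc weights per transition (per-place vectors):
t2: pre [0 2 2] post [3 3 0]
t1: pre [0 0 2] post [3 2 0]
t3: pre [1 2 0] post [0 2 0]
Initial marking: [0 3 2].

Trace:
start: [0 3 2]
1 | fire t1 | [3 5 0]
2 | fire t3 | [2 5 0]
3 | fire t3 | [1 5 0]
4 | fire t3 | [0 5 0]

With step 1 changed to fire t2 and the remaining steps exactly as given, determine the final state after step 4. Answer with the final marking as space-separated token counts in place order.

0 4 0

(re-executing from step 1 with the substitution; state before step 1: [0 3 2])
1 | fire t2 | [3 4 0]
2 | fire t3 | [2 4 0]
3 | fire t3 | [1 4 0]
4 | fire t3 | [0 4 0]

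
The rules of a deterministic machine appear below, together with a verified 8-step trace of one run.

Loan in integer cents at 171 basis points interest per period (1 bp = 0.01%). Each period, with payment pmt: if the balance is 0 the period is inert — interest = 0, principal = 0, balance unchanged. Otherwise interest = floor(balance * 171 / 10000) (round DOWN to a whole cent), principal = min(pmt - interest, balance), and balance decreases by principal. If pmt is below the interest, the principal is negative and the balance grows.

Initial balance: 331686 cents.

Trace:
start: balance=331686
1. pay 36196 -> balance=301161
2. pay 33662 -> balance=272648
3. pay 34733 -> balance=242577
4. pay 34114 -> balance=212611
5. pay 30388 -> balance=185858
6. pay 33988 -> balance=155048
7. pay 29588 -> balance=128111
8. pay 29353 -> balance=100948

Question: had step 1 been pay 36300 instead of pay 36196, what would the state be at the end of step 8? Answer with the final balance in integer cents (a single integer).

100831

(re-executing from step 1 with the substitution; state before step 1: balance=331686)
1. pay 36300 -> balance=301057
2. pay 33662 -> balance=272543
3. pay 34733 -> balance=242470
4. pay 34114 -> balance=212502
5. pay 30388 -> balance=185747
6. pay 33988 -> balance=154935
7. pay 29588 -> balance=127996
8. pay 29353 -> balance=100831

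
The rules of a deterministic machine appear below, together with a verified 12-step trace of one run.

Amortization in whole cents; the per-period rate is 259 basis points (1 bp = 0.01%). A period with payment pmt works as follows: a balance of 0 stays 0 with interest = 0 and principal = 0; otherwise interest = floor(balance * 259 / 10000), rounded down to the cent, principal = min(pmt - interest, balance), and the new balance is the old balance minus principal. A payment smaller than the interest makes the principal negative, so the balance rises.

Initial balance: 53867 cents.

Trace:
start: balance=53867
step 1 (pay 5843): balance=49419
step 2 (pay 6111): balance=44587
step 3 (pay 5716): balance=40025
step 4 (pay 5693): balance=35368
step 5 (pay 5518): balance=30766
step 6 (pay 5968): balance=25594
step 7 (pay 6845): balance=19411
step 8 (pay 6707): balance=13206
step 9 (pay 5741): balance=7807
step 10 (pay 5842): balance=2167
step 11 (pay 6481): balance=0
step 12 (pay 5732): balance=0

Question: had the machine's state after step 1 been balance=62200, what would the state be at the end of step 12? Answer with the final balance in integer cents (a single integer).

6832

state after step 1 := balance=62200
step 2 (pay 6111): balance=57699
step 3 (pay 5716): balance=53477
step 4 (pay 5693): balance=49169
step 5 (pay 5518): balance=44924
step 6 (pay 5968): balance=40119
step 7 (pay 6845): balance=34313
step 8 (pay 6707): balance=28494
step 9 (pay 5741): balance=23490
step 10 (pay 5842): balance=18256
step 11 (pay 6481): balance=12247
step 12 (pay 5732): balance=6832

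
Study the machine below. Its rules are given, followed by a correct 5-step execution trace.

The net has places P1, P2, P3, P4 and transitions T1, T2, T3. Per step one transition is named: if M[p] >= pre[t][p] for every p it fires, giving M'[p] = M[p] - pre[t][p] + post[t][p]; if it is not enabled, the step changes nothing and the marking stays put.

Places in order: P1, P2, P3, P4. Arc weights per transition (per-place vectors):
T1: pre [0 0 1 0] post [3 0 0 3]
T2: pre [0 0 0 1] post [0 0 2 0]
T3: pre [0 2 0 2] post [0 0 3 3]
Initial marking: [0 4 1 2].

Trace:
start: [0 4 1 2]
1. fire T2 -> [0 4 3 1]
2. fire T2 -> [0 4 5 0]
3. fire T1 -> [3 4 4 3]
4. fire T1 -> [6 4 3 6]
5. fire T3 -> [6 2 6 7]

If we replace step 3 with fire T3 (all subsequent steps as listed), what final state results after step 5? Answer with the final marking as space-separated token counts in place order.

(re-executing from step 3 with the substitution; state before step 3: [0 4 5 0])
3. fire T3 -> [0 4 5 0]
4. fire T1 -> [3 4 4 3]
5. fire T3 -> [3 2 7 4]

3 2 7 4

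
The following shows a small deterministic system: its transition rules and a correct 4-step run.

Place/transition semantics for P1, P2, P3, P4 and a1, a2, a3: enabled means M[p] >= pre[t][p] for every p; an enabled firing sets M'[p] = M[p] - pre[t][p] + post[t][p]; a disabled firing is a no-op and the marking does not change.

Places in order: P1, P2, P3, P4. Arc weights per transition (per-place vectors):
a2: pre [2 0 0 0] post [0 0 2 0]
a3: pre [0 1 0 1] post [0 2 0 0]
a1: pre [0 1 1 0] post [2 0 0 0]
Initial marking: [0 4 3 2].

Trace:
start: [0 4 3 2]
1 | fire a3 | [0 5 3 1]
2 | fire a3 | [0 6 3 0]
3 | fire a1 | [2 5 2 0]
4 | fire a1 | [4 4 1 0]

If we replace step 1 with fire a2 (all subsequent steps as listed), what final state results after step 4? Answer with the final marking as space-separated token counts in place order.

(re-executing from step 1 with the substitution; state before step 1: [0 4 3 2])
1 | fire a2 | [0 4 3 2]
2 | fire a3 | [0 5 3 1]
3 | fire a1 | [2 4 2 1]
4 | fire a1 | [4 3 1 1]

4 3 1 1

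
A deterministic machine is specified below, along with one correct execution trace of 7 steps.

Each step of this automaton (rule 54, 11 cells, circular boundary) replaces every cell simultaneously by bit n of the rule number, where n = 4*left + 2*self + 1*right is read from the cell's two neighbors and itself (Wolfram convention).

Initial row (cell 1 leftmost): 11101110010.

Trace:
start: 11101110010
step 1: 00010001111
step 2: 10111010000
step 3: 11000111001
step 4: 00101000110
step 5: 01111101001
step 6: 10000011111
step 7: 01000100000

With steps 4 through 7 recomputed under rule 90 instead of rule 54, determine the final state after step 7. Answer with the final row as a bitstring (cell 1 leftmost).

11101111111

(re-executing steps 4..7 under rule 90; state before step 4: 11000111001)
step 4: 01101101111
step 5: 01101101001
step 6: 01101100110
step 7: 11101111111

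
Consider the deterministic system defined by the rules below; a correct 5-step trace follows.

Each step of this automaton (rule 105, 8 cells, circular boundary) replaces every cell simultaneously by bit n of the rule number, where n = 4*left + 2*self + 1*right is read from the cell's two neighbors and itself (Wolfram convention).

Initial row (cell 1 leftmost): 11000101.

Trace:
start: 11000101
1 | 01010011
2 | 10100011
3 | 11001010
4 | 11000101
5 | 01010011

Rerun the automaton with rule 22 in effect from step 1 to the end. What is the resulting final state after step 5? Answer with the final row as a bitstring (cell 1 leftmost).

(re-executing steps 1..5 under rule 22; state before step 1: 11000101)
1 | 00101100
2 | 01100010
3 | 10010111
4 | 01110000
5 | 10001000

10001000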